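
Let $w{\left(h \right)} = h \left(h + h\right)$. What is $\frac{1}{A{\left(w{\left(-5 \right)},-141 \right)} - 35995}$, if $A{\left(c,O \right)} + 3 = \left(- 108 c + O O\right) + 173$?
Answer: $- \frac{1}{21344} \approx -4.6852 \cdot 10^{-5}$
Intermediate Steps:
$w{\left(h \right)} = 2 h^{2}$ ($w{\left(h \right)} = h 2 h = 2 h^{2}$)
$A{\left(c,O \right)} = 170 + O^{2} - 108 c$ ($A{\left(c,O \right)} = -3 + \left(\left(- 108 c + O O\right) + 173\right) = -3 + \left(\left(- 108 c + O^{2}\right) + 173\right) = -3 + \left(\left(O^{2} - 108 c\right) + 173\right) = -3 + \left(173 + O^{2} - 108 c\right) = 170 + O^{2} - 108 c$)
$\frac{1}{A{\left(w{\left(-5 \right)},-141 \right)} - 35995} = \frac{1}{\left(170 + \left(-141\right)^{2} - 108 \cdot 2 \left(-5\right)^{2}\right) - 35995} = \frac{1}{\left(170 + 19881 - 108 \cdot 2 \cdot 25\right) - 35995} = \frac{1}{\left(170 + 19881 - 5400\right) - 35995} = \frac{1}{14651 - 35995} = \frac{1}{-21344} = - \frac{1}{21344}$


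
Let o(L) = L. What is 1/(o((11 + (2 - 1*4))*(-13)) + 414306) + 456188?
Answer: 188948051533/414189 ≈ 4.5619e+5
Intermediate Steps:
1/(o((11 + (2 - 1*4))*(-13)) + 414306) + 456188 = 1/((11 + (2 - 1*4))*(-13) + 414306) + 456188 = 1/((11 + (2 - 4))*(-13) + 414306) + 456188 = 1/((11 - 2)*(-13) + 414306) + 456188 = 1/(9*(-13) + 414306) + 456188 = 1/(-117 + 414306) + 456188 = 1/414189 + 456188 = 188948051533/414189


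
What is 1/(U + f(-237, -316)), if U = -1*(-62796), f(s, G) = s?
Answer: 1/62559 ≈ 1.5985e-5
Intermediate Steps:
U = 62796
1/(U + f(-237, -316)) = 1/(62796 - 237) = 1/62559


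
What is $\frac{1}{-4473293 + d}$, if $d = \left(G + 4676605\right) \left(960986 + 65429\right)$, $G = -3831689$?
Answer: $\frac{1}{867229982847} \approx 1.1531 \cdot 10^{-12}$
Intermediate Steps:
$d = 867234456140$ ($d = \left(-3831689 + 4676605\right) \left(960986 + 65429\right) = 844916 \cdot 1026415 = 867234456140$)
$\frac{1}{-4473293 + d} = \frac{1}{-4473293 + 867234456140} = \frac{1}{867229982847}$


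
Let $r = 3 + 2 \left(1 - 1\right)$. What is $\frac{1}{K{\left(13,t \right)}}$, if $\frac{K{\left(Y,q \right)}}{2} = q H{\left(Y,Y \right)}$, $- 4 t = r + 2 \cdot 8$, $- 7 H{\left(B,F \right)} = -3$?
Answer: $- \frac{14}{57} \approx -0.24561$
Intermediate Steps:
$r = 3$ ($r = 3 + 2 \left(1 - 1\right) = 3 + 2 \cdot 0 = 3 + 0 = 3$)
$H{\left(B,F \right)} = \frac{3}{7}$ ($H{\left(B,F \right)} = \left(- \frac{1}{7}\right) \left(-3\right) = \frac{3}{7}$)
$t = - \frac{19}{4}$ ($t = - \frac{3 + 2 \cdot 8}{4} = - \frac{3 + 16}{4} = \left(- \frac{1}{4}\right) 19 = - \frac{19}{4} \approx -4.75$)
$K{\left(Y,q \right)} = \frac{6 q}{7}$ ($K{\left(Y,q \right)} = 2 q \frac{3}{7} = 2 \frac{3 q}{7} = \frac{6 q}{7}$)
$\frac{1}{K{\left(13,t \right)}} = \frac{1}{\frac{6}{7} \left(- \frac{19}{4}\right)} = \frac{1}{- \frac{57}{14}} = - \frac{14}{57}$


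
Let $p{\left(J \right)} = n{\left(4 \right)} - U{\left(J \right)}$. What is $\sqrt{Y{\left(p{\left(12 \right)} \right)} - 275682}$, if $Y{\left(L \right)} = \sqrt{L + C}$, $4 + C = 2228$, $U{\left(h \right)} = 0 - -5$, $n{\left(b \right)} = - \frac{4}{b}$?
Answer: $\sqrt{-275682 + \sqrt{2218}} \approx 525.01 i$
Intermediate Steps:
$U{\left(h \right)} = 5$ ($U{\left(h \right)} = 0 + 5 = 5$)
$C = 2224$ ($C = -4 + 2228 = 2224$)
$p{\left(J \right)} = -6$ ($p{\left(J \right)} = - \frac{4}{4} - 5 = \left(-4\right) \frac{1}{4} - 5 = -1 - 5 = -6$)
$Y{\left(L \right)} = \sqrt{2224 + L}$ ($Y{\left(L \right)} = \sqrt{L + 2224} = \sqrt{2224 + L}$)
$\sqrt{Y{\left(p{\left(12 \right)} \right)} - 275682} = \sqrt{\sqrt{2224 - 6} - 275682} = \sqrt{\sqrt{2218} - 275682} = \sqrt{-275682 + \sqrt{2218}}$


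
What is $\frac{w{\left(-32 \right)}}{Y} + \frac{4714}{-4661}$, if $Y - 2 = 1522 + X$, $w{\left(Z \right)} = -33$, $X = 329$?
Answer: $- \frac{8888855}{8636833} \approx -1.0292$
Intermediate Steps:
$Y = 1853$ ($Y = 2 + \left(1522 + 329\right) = 2 + 1851 = 1853$)
$\frac{w{\left(-32 \right)}}{Y} + \frac{4714}{-4661} = - \frac{33}{1853} + \frac{4714}{-4661} = \left(-33\right) \frac{1}{1853} + 4714 \left(- \frac{1}{4661}\right) = - \frac{33}{1853} - \frac{4714}{4661} = - \frac{8888855}{8636833}$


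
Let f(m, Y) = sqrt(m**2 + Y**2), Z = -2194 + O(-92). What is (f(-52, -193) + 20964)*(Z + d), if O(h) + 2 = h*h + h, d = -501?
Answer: 118970700 + 5675*sqrt(39953) ≈ 1.2011e+8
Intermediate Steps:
O(h) = -2 + h + h**2 (O(h) = -2 + (h*h + h) = -2 + (h**2 + h) = -2 + (h + h**2) = -2 + h + h**2)
Z = 6176 (Z = -2194 + (-2 - 92 + (-92)**2) = -2194 + (-2 - 92 + 8464) = -2194 + 8370 = 6176)
f(m, Y) = sqrt(Y**2 + m**2)
(f(-52, -193) + 20964)*(Z + d) = (sqrt((-193)**2 + (-52)**2) + 20964)*(6176 - 501) = (sqrt(37249 + 2704) + 20964)*5675 = (sqrt(39953) + 20964)*5675 = (20964 + sqrt(39953))*5675 = 118970700 + 5675*sqrt(39953)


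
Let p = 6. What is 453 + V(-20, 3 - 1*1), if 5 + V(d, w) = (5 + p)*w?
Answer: 470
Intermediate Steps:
V(d, w) = -5 + 11*w (V(d, w) = -5 + (5 + 6)*w = -5 + 11*w)
453 + V(-20, 3 - 1*1) = 453 + (-5 + 11*(3 - 1*1)) = 453 + (-5 + 11*(3 - 1)) = 453 + (-5 + 11*2) = 453 + (-5 + 22) = 453 + 17 = 470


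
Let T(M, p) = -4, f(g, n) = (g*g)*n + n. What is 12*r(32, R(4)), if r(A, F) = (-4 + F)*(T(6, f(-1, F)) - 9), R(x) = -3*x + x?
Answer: 1872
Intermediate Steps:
R(x) = -2*x
f(g, n) = n + n*g**2 (f(g, n) = g**2*n + n = n*g**2 + n = n + n*g**2)
r(A, F) = 52 - 13*F (r(A, F) = (-4 + F)*(-4 - 9) = (-4 + F)*(-13) = 52 - 13*F)
12*r(32, R(4)) = 12*(52 - (-26)*4) = 12*(52 - 13*(-8)) = 12*(52 + 104) = 12*156 = 1872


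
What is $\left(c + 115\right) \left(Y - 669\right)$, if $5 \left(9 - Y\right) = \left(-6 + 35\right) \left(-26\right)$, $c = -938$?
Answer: $\frac{2095358}{5} \approx 4.1907 \cdot 10^{5}$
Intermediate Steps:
$Y = \frac{799}{5}$ ($Y = 9 - \frac{\left(-6 + 35\right) \left(-26\right)}{5} = 9 - \frac{29 \left(-26\right)}{5} = 9 - - \frac{754}{5} = 9 + \frac{754}{5} = \frac{799}{5} \approx 159.8$)
$\left(c + 115\right) \left(Y - 669\right) = \left(-938 + 115\right) \left(\frac{799}{5} - 669\right) = \left(-823\right) \left(- \frac{2546}{5}\right) = \frac{2095358}{5}$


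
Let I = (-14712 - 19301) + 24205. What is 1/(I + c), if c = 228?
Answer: -1/9580 ≈ -0.00010438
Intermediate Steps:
I = -9808 (I = -34013 + 24205 = -9808)
1/(I + c) = 1/(-9808 + 228) = 1/(-9580) = -1/9580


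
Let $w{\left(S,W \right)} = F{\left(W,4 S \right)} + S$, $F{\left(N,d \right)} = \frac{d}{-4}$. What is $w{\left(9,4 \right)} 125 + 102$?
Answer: $102$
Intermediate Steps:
$F{\left(N,d \right)} = - \frac{d}{4}$ ($F{\left(N,d \right)} = d \left(- \frac{1}{4}\right) = - \frac{d}{4}$)
$w{\left(S,W \right)} = 0$ ($w{\left(S,W \right)} = - \frac{4 S}{4} + S = - S + S = 0$)
$w{\left(9,4 \right)} 125 + 102 = 0 \cdot 125 + 102 = 0 + 102 = 102$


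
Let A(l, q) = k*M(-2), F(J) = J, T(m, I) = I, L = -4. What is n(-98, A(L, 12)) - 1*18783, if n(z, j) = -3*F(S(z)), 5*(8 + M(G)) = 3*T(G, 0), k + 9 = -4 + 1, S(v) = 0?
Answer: -18783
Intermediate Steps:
k = -12 (k = -9 + (-4 + 1) = -9 - 3 = -12)
M(G) = -8 (M(G) = -8 + (3*0)/5 = -8 + (⅕)*0 = -8 + 0 = -8)
A(l, q) = 96 (A(l, q) = -12*(-8) = 96)
n(z, j) = 0 (n(z, j) = -3*0 = 0)
n(-98, A(L, 12)) - 1*18783 = 0 - 1*18783 = 0 - 18783 = -18783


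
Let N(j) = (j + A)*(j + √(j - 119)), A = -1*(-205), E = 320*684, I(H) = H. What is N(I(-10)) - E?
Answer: -220830 + 195*I*√129 ≈ -2.2083e+5 + 2214.8*I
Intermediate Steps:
E = 218880
A = 205
N(j) = (205 + j)*(j + √(-119 + j)) (N(j) = (j + 205)*(j + √(j - 119)) = (205 + j)*(j + √(-119 + j)))
N(I(-10)) - E = ((-10)² + 205*(-10) + 205*√(-119 - 10) - 10*√(-119 - 10)) - 1*218880 = (100 - 2050 + 205*√(-129) - 10*I*√129) - 218880 = (100 - 2050 + 205*(I*√129) - 10*I*√129) - 218880 = (100 - 2050 + 205*I*√129 - 10*I*√129) - 218880 = (-1950 + 195*I*√129) - 218880 = -220830 + 195*I*√129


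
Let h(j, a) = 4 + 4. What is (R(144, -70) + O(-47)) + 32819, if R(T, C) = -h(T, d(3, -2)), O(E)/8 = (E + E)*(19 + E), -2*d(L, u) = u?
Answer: 53867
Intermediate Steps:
d(L, u) = -u/2
O(E) = 16*E*(19 + E) (O(E) = 8*((E + E)*(19 + E)) = 8*((2*E)*(19 + E)) = 8*(2*E*(19 + E)) = 16*E*(19 + E))
h(j, a) = 8
R(T, C) = -8 (R(T, C) = -1*8 = -8)
(R(144, -70) + O(-47)) + 32819 = (-8 + 16*(-47)*(19 - 47)) + 32819 = (-8 + 16*(-47)*(-28)) + 32819 = (-8 + 21056) + 32819 = 21048 + 32819 = 53867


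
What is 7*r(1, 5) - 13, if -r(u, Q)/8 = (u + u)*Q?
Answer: -573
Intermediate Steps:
r(u, Q) = -16*Q*u (r(u, Q) = -8*(u + u)*Q = -8*2*u*Q = -16*Q*u)
7*r(1, 5) - 13 = 7*(-16*5*1) - 13 = 7*(-80) - 13 = -560 - 13 = -573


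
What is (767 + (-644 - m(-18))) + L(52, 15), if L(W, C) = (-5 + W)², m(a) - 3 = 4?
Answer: 2325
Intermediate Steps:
m(a) = 7 (m(a) = 3 + 4 = 7)
(767 + (-644 - m(-18))) + L(52, 15) = (767 + (-644 - 1*7)) + (-5 + 52)² = (767 + (-644 - 7)) + 47² = (767 - 651) + 2209 = 116 + 2209 = 2325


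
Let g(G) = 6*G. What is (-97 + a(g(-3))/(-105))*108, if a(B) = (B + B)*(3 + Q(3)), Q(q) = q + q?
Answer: -354996/35 ≈ -10143.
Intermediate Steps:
Q(q) = 2*q
a(B) = 18*B (a(B) = (B + B)*(3 + 2*3) = (2*B)*(3 + 6) = (2*B)*9 = 18*B)
(-97 + a(g(-3))/(-105))*108 = (-97 + (18*(6*(-3)))/(-105))*108 = (-97 + (18*(-18))*(-1/105))*108 = (-97 - 324*(-1/105))*108 = (-97 + 108/35)*108 = -3287/35*108 = -354996/35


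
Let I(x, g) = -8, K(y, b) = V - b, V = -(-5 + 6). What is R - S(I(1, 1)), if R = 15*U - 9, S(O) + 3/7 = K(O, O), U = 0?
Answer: -109/7 ≈ -15.571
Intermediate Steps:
V = -1 (V = -1*1 = -1)
K(y, b) = -1 - b
S(O) = -10/7 - O (S(O) = -3/7 + (-1 - O) = -10/7 - O)
R = -9 (R = 15*0 - 9 = 0 - 9 = -9)
R - S(I(1, 1)) = -9 - (-10/7 - 1*(-8)) = -9 - (-10/7 + 8) = -9 - 1*46/7 = -9 - 46/7 = -109/7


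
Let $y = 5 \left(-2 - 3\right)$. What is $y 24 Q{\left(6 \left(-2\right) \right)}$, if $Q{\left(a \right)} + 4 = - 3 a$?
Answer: $-19200$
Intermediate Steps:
$y = -25$ ($y = 5 \left(-5\right) = -25$)
$Q{\left(a \right)} = -4 - 3 a$
$y 24 Q{\left(6 \left(-2\right) \right)} = \left(-25\right) 24 \left(-4 - 3 \cdot 6 \left(-2\right)\right) = - 600 \left(-4 - -36\right) = - 600 \left(-4 + 36\right) = \left(-600\right) 32 = -19200$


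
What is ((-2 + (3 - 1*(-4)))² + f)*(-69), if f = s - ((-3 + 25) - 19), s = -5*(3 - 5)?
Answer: -2208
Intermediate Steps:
s = 10 (s = -5*(-2) = 10)
f = 7 (f = 10 - ((-3 + 25) - 19) = 10 - (22 - 19) = 10 - 1*3 = 10 - 3 = 7)
((-2 + (3 - 1*(-4)))² + f)*(-69) = ((-2 + (3 - 1*(-4)))² + 7)*(-69) = ((-2 + (3 + 4))² + 7)*(-69) = ((-2 + 7)² + 7)*(-69) = (5² + 7)*(-69) = (25 + 7)*(-69) = 32*(-69) = -2208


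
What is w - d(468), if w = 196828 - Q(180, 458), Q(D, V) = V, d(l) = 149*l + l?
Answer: 126170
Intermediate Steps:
d(l) = 150*l
w = 196370 (w = 196828 - 1*458 = 196828 - 458 = 196370)
w - d(468) = 196370 - 150*468 = 196370 - 1*70200 = 196370 - 70200 = 126170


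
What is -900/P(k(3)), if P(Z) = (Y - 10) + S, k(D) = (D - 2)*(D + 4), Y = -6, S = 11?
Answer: 180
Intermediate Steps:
k(D) = (-2 + D)*(4 + D)
P(Z) = -5 (P(Z) = (-6 - 10) + 11 = -16 + 11 = -5)
-900/P(k(3)) = -900/(-5) = -900*(-⅕) = 180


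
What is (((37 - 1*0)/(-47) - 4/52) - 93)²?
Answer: 3289137201/373321 ≈ 8810.5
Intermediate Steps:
(((37 - 1*0)/(-47) - 4/52) - 93)² = (((37 + 0)*(-1/47) - 4*1/52) - 93)² = ((37*(-1/47) - 1/13) - 93)² = ((-37/47 - 1/13) - 93)² = (-528/611 - 93)² = (-57351/611)² = 3289137201/373321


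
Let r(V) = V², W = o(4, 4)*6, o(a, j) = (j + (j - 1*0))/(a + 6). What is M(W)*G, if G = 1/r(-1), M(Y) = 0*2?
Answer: 0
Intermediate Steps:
o(a, j) = 2*j/(6 + a) (o(a, j) = (j + (j + 0))/(6 + a) = (j + j)/(6 + a) = (2*j)/(6 + a) = 2*j/(6 + a))
W = 24/5 (W = (2*4/(6 + 4))*6 = (2*4/10)*6 = (2*4*(⅒))*6 = (⅘)*6 = 24/5 ≈ 4.8000)
M(Y) = 0
G = 1 (G = 1/((-1)²) = 1/1 = 1)
M(W)*G = 0*1 = 0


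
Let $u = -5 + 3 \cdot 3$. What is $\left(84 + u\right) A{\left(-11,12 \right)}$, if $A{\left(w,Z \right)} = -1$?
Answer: $-88$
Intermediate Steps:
$u = 4$ ($u = -5 + 9 = 4$)
$\left(84 + u\right) A{\left(-11,12 \right)} = \left(84 + 4\right) \left(-1\right) = 88 \left(-1\right) = -88$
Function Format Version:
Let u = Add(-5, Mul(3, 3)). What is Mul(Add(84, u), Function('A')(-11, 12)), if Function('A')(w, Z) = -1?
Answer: -88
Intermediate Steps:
u = 4 (u = Add(-5, 9) = 4)
Mul(Add(84, u), Function('A')(-11, 12)) = Mul(Add(84, 4), -1) = Mul(88, -1) = -88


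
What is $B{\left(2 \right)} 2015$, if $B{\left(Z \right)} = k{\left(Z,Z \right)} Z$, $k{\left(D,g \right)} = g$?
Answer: $8060$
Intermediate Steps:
$B{\left(Z \right)} = Z^{2}$ ($B{\left(Z \right)} = Z Z = Z^{2}$)
$B{\left(2 \right)} 2015 = 2^{2} \cdot 2015 = 4 \cdot 2015 = 8060$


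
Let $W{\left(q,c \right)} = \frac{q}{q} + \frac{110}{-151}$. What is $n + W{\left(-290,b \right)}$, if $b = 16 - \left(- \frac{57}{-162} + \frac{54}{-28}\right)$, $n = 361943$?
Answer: $\frac{54653434}{151} \approx 3.6194 \cdot 10^{5}$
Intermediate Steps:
$b = \frac{3322}{189}$ ($b = 16 - \left(\left(-57\right) \left(- \frac{1}{162}\right) + 54 \left(- \frac{1}{28}\right)\right) = 16 - \left(\frac{19}{54} - \frac{27}{14}\right) = 16 - - \frac{298}{189} = 16 + \frac{298}{189} = \frac{3322}{189} \approx 17.577$)
$W{\left(q,c \right)} = \frac{41}{151}$ ($W{\left(q,c \right)} = 1 + 110 \left(- \frac{1}{151}\right) = 1 - \frac{110}{151} = \frac{41}{151}$)
$n + W{\left(-290,b \right)} = 361943 + \frac{41}{151} = \frac{54653434}{151}$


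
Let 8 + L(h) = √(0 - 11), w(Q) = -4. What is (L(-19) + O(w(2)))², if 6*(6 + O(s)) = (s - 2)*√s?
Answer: (14 + 2*I - I*√11)² ≈ 194.27 - 36.865*I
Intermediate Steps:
O(s) = -6 + √s*(-2 + s)/6 (O(s) = -6 + ((s - 2)*√s)/6 = -6 + ((-2 + s)*√s)/6 = -6 + (√s*(-2 + s))/6 = -6 + √s*(-2 + s)/6)
L(h) = -8 + I*√11 (L(h) = -8 + √(0 - 11) = -8 + √(-11) = -8 + I*√11)
(L(-19) + O(w(2)))² = ((-8 + I*√11) + (-6 - 2*I/3 + (-4)^(3/2)/6))² = ((-8 + I*√11) + (-6 - 2*I/3 + (-8*I)/6))² = ((-8 + I*√11) + (-6 - 2*I/3 - 4*I/3))² = ((-8 + I*√11) + (-6 - 2*I))² = (-14 - 2*I + I*√11)²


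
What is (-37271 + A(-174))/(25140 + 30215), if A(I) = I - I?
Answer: -37271/55355 ≈ -0.67331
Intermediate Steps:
A(I) = 0
(-37271 + A(-174))/(25140 + 30215) = (-37271 + 0)/(25140 + 30215) = -37271/55355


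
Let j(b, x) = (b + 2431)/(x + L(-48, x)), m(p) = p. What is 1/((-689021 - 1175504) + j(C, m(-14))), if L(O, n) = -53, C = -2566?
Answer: -67/124923040 ≈ -5.3633e-7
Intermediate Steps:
j(b, x) = (2431 + b)/(-53 + x) (j(b, x) = (b + 2431)/(x - 53) = (2431 + b)/(-53 + x))
1/((-689021 - 1175504) + j(C, m(-14))) = 1/((-689021 - 1175504) + (2431 - 2566)/(-53 - 14)) = 1/(-1864525 - 135/(-67)) = 1/(-1864525 - 1/67*(-135)) = 1/(-1864525 + 135/67) = 1/(-124923040/67) = -67/124923040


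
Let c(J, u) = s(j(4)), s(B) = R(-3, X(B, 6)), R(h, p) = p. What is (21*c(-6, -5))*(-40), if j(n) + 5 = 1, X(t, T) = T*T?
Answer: -30240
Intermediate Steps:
X(t, T) = T²
j(n) = -4 (j(n) = -5 + 1 = -4)
s(B) = 36 (s(B) = 6² = 36)
c(J, u) = 36
(21*c(-6, -5))*(-40) = (21*36)*(-40) = 756*(-40) = -30240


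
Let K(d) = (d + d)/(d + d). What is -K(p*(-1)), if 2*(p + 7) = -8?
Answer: -1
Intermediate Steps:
p = -11 (p = -7 + (½)*(-8) = -7 - 4 = -11)
K(d) = 1 (K(d) = (2*d)/((2*d)) = (2*d)*(1/(2*d)) = 1)
-K(p*(-1)) = -1*1 = -1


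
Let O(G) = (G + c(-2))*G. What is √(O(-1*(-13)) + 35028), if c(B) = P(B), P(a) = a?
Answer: √35171 ≈ 187.54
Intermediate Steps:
c(B) = B
O(G) = G*(-2 + G) (O(G) = (G - 2)*G = (-2 + G)*G = G*(-2 + G))
√(O(-1*(-13)) + 35028) = √((-1*(-13))*(-2 - 1*(-13)) + 35028) = √(13*(-2 + 13) + 35028) = √(13*11 + 35028) = √(143 + 35028) = √35171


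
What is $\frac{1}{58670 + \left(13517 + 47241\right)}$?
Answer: $\frac{1}{119428} \approx 8.3732 \cdot 10^{-6}$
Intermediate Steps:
$\frac{1}{58670 + \left(13517 + 47241\right)} = \frac{1}{58670 + 60758} = \frac{1}{119428}$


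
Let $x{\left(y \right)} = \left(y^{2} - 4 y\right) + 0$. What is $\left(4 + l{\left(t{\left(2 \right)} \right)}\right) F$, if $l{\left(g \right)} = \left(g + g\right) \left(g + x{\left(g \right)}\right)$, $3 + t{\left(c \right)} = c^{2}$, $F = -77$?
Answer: $0$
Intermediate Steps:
$t{\left(c \right)} = -3 + c^{2}$
$x{\left(y \right)} = y^{2} - 4 y$
$l{\left(g \right)} = 2 g \left(g + g \left(-4 + g\right)\right)$ ($l{\left(g \right)} = \left(g + g\right) \left(g + g \left(-4 + g\right)\right) = 2 g \left(g + g \left(-4 + g\right)\right)$)
$\left(4 + l{\left(t{\left(2 \right)} \right)}\right) F = \left(4 + 2 \left(-3 + 2^{2}\right)^{2} \left(-3 - \left(3 - 2^{2}\right)\right)\right) \left(-77\right) = \left(4 + 2 \left(-3 + 4\right)^{2} \left(-3 + \left(-3 + 4\right)\right)\right) \left(-77\right) = \left(4 + 2 \cdot 1^{2} \left(-3 + 1\right)\right) \left(-77\right) = \left(4 + 2 \cdot 1 \left(-2\right)\right) \left(-77\right) = \left(4 - 4\right) \left(-77\right) = 0 \left(-77\right) = 0$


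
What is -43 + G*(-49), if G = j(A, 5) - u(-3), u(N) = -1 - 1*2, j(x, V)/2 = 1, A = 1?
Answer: -288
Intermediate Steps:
j(x, V) = 2 (j(x, V) = 2*1 = 2)
u(N) = -3 (u(N) = -1 - 2 = -3)
G = 5 (G = 2 - 1*(-3) = 2 + 3 = 5)
-43 + G*(-49) = -43 + 5*(-49) = -43 - 245 = -288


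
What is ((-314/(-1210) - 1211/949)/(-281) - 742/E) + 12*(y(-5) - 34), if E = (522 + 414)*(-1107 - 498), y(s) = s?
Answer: -174504838587961/372876862644 ≈ -468.00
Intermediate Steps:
E = -1502280 (E = 936*(-1605) = -1502280)
((-314/(-1210) - 1211/949)/(-281) - 742/E) + 12*(y(-5) - 34) = ((-314/(-1210) - 1211/949)/(-281) - 742/(-1502280)) + 12*(-5 - 34) = ((-314*(-1/1210) - 1211*1/949)*(-1/281) - 742*(-1/1502280)) + 12*(-39) = ((157/605 - 1211/949)*(-1/281) + 371/751140) - 468 = (-583662/574145*(-1/281) + 371/751140) - 468 = (583662/161334745 + 371/751140) - 468 = 1533129431/372876862644 - 468 = -174504838587961/372876862644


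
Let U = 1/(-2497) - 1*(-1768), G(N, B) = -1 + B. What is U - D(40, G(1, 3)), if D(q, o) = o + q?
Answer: 4309821/2497 ≈ 1726.0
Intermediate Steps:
U = 4414695/2497 (U = -1/2497 + 1768 = 4414695/2497 ≈ 1768.0)
U - D(40, G(1, 3)) = 4414695/2497 - ((-1 + 3) + 40) = 4414695/2497 - (2 + 40) = 4414695/2497 - 1*42 = 4414695/2497 - 42 = 4309821/2497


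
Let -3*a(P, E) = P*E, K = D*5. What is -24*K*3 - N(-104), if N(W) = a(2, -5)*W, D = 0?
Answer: 1040/3 ≈ 346.67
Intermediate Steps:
K = 0 (K = 0*5 = 0)
a(P, E) = -E*P/3 (a(P, E) = -P*E/3 = -E*P/3)
N(W) = 10*W/3 (N(W) = (-⅓*(-5)*2)*W = 10*W/3)
-24*K*3 - N(-104) = -24*0*3 - 10*(-104)/3 = 0*3 - 1*(-1040/3) = 0 + 1040/3 = 1040/3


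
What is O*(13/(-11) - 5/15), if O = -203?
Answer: 10150/33 ≈ 307.58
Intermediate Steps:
O*(13/(-11) - 5/15) = -203*(13/(-11) - 5/15) = -203*(13*(-1/11) - 5*1/15) = -203*(-13/11 - ⅓) = -203*(-50/33) = 10150/33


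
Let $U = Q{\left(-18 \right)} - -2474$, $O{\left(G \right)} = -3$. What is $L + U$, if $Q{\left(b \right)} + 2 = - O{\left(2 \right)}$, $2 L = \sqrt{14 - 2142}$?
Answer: $2475 + 2 i \sqrt{133} \approx 2475.0 + 23.065 i$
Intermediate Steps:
$L = 2 i \sqrt{133}$ ($L = \frac{\sqrt{14 - 2142}}{2} = \frac{\sqrt{-2128}}{2} = \frac{4 i \sqrt{133}}{2} = 2 i \sqrt{133} \approx 23.065 i$)
$Q{\left(b \right)} = 1$ ($Q{\left(b \right)} = -2 - -3 = -2 + 3 = 1$)
$U = 2475$ ($U = 1 - -2474 = 1 + 2474 = 2475$)
$L + U = 2 i \sqrt{133} + 2475 = 2475 + 2 i \sqrt{133}$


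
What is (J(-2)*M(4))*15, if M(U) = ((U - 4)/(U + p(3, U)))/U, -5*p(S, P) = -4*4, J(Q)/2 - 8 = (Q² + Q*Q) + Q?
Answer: 0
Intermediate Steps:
J(Q) = 16 + 2*Q + 4*Q² (J(Q) = 16 + 2*((Q² + Q*Q) + Q) = 16 + 2*((Q² + Q²) + Q) = 16 + 2*(2*Q² + Q) = 16 + 2*(Q + 2*Q²) = 16 + (2*Q + 4*Q²) = 16 + 2*Q + 4*Q²)
p(S, P) = 16/5 (p(S, P) = -(-4)*4/5 = -⅕*(-16) = 16/5)
M(U) = (-4 + U)/(U*(16/5 + U)) (M(U) = ((U - 4)/(U + 16/5))/U = ((-4 + U)/(16/5 + U))/U = (-4 + U)/(U*(16/5 + U)))
(J(-2)*M(4))*15 = ((16 + 2*(-2) + 4*(-2)²)*(5*(-4 + 4)/(4*(16 + 5*4))))*15 = ((16 - 4 + 4*4)*(5*(¼)*0/(16 + 20)))*15 = ((16 - 4 + 16)*(5*(¼)*0/36))*15 = (28*(5*(¼)*(1/36)*0))*15 = (28*0)*15 = 0*15 = 0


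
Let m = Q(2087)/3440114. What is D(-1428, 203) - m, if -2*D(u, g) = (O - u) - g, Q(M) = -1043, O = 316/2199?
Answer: -2316993894815/3782405343 ≈ -612.57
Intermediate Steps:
O = 316/2199 (O = 316*(1/2199) = 316/2199 ≈ 0.14370)
D(u, g) = -158/2199 + g/2 + u/2 (D(u, g) = -((316/2199 - u) - g)/2 = -(316/2199 - g - u)/2 = -158/2199 + g/2 + u/2)
m = -1043/3440114 ≈ -0.00030319
D(-1428, 203) - m = (-158/2199 + (½)*203 + (½)*(-1428)) - 1*(-1043/3440114) = (-158/2199 + 203/2 - 714) + 1043/3440114 = -2694091/4398 + 1043/3440114 = -2316993894815/3782405343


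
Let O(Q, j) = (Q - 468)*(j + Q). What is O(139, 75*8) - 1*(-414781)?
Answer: 171650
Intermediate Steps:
O(Q, j) = (-468 + Q)*(Q + j)
O(139, 75*8) - 1*(-414781) = (139² - 468*139 - 35100*8 + 139*(75*8)) - 1*(-414781) = (19321 - 65052 - 468*600 + 139*600) + 414781 = (19321 - 65052 - 280800 + 83400) + 414781 = -243131 + 414781 = 171650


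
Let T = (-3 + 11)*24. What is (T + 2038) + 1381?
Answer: 3611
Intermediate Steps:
T = 192 (T = 8*24 = 192)
(T + 2038) + 1381 = (192 + 2038) + 1381 = 2230 + 1381 = 3611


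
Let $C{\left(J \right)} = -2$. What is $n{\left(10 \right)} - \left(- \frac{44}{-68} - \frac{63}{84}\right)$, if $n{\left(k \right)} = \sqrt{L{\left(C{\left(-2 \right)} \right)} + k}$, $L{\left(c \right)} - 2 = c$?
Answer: $\frac{7}{68} + \sqrt{10} \approx 3.2652$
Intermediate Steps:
$L{\left(c \right)} = 2 + c$
$n{\left(k \right)} = \sqrt{k}$ ($n{\left(k \right)} = \sqrt{\left(2 - 2\right) + k} = \sqrt{0 + k} = \sqrt{k}$)
$n{\left(10 \right)} - \left(- \frac{44}{-68} - \frac{63}{84}\right) = \sqrt{10} - \left(- \frac{44}{-68} - \frac{63}{84}\right) = \sqrt{10} - \left(\left(-44\right) \left(- \frac{1}{68}\right) - \frac{3}{4}\right) = \sqrt{10} - \left(\frac{11}{17} - \frac{3}{4}\right) = \sqrt{10} - - \frac{7}{68} = \sqrt{10} + \frac{7}{68} = \frac{7}{68} + \sqrt{10}$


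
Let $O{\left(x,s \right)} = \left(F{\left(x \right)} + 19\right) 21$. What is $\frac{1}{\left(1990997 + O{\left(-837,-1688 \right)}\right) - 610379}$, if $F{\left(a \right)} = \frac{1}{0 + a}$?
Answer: $\frac{279}{385303736} \approx 7.241 \cdot 10^{-7}$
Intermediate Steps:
$F{\left(a \right)} = \frac{1}{a}$
$O{\left(x,s \right)} = 399 + \frac{21}{x}$ ($O{\left(x,s \right)} = \left(\frac{1}{x} + 19\right) 21 = \left(19 + \frac{1}{x}\right) 21 = 399 + \frac{21}{x}$)
$\frac{1}{\left(1990997 + O{\left(-837,-1688 \right)}\right) - 610379} = \frac{1}{\left(1990997 + \left(399 + \frac{21}{-837}\right)\right) - 610379} = \frac{1}{\left(1990997 + \left(399 + 21 \left(- \frac{1}{837}\right)\right)\right) - 610379} = \frac{1}{\left(1990997 + \left(399 - \frac{7}{279}\right)\right) - 610379} = \frac{1}{\left(1990997 + \frac{111314}{279}\right) - 610379} = \frac{1}{\frac{555599477}{279} - 610379} = \frac{1}{\frac{385303736}{279}} = \frac{279}{385303736}$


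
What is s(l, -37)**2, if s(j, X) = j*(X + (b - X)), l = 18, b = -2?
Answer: 1296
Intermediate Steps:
s(j, X) = -2*j (s(j, X) = j*(X + (-2 - X)) = j*(-2) = -2*j)
s(l, -37)**2 = (-2*18)**2 = (-36)**2 = 1296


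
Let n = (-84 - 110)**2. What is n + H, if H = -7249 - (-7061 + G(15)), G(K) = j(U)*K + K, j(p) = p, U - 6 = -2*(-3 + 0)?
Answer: 37253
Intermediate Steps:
U = 12 (U = 6 - 2*(-3 + 0) = 6 - 2*(-3) = 6 + 6 = 12)
G(K) = 13*K (G(K) = 12*K + K = 13*K)
H = -383 (H = -7249 - (-7061 + 13*15) = -7249 - (-7061 + 195) = -7249 - 1*(-6866) = -7249 + 6866 = -383)
n = 37636 (n = (-194)**2 = 37636)
n + H = 37636 - 383 = 37253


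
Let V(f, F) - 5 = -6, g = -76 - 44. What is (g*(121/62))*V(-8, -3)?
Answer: 7260/31 ≈ 234.19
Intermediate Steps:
g = -120
V(f, F) = -1 (V(f, F) = 5 - 6 = -1)
(g*(121/62))*V(-8, -3) = -14520/62*(-1) = -120*121/62*(-1) = -7260/31*(-1) = 7260/31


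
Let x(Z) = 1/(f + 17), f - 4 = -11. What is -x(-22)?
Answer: -⅒ ≈ -0.10000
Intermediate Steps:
f = -7 (f = 4 - 11 = -7)
x(Z) = ⅒ (x(Z) = 1/(-7 + 17) = 1/10 = ⅒)
-x(-22) = -1*⅒ = -⅒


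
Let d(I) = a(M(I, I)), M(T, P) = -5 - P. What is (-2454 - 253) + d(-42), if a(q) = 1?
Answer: -2706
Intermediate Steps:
d(I) = 1
(-2454 - 253) + d(-42) = (-2454 - 253) + 1 = -2707 + 1 = -2706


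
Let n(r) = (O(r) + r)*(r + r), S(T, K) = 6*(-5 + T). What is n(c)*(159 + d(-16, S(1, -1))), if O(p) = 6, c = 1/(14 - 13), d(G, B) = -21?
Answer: 1932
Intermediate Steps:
S(T, K) = -30 + 6*T
c = 1 (c = 1/1 = 1)
n(r) = 2*r*(6 + r) (n(r) = (6 + r)*(r + r) = (6 + r)*(2*r) = 2*r*(6 + r))
n(c)*(159 + d(-16, S(1, -1))) = (2*1*(6 + 1))*(159 - 21) = (2*1*7)*138 = 14*138 = 1932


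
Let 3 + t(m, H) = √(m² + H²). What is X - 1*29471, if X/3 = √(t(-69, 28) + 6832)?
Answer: -29471 + 3*√(6829 + √5545) ≈ -29222.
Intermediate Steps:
t(m, H) = -3 + √(H² + m²) (t(m, H) = -3 + √(m² + H²) = -3 + √(H² + m²))
X = 3*√(6829 + √5545) (X = 3*√((-3 + √(28² + (-69)²)) + 6832) = 3*√((-3 + √(784 + 4761)) + 6832) = 3*√((-3 + √5545) + 6832) = 3*√(6829 + √5545) ≈ 249.26)
X - 1*29471 = 3*√(6829 + √5545) - 1*29471 = 3*√(6829 + √5545) - 29471 = -29471 + 3*√(6829 + √5545)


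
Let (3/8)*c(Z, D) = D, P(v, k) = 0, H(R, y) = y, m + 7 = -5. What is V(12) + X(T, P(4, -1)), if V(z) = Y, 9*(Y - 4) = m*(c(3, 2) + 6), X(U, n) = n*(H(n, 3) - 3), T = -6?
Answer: -100/9 ≈ -11.111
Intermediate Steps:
m = -12 (m = -7 - 5 = -12)
c(Z, D) = 8*D/3
X(U, n) = 0 (X(U, n) = n*(3 - 3) = n*0 = 0)
Y = -100/9 (Y = 4 + (-12*((8/3)*2 + 6))/9 = 4 + (-12*(16/3 + 6))/9 = 4 + (-12*34/3)/9 = 4 + (⅑)*(-136) = 4 - 136/9 = -100/9 ≈ -11.111)
V(z) = -100/9
V(12) + X(T, P(4, -1)) = -100/9 + 0 = -100/9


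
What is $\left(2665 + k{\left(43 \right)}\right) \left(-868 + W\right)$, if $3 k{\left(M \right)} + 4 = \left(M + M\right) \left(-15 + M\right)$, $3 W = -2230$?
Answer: $- \frac{50268766}{9} \approx -5.5854 \cdot 10^{6}$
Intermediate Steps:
$W = - \frac{2230}{3}$ ($W = \frac{1}{3} \left(-2230\right) = - \frac{2230}{3} \approx -743.33$)
$k{\left(M \right)} = - \frac{4}{3} + \frac{2 M \left(-15 + M\right)}{3}$ ($k{\left(M \right)} = - \frac{4}{3} + \frac{\left(M + M\right) \left(-15 + M\right)}{3} = - \frac{4}{3} + \frac{2 M \left(-15 + M\right)}{3}$)
$\left(2665 + k{\left(43 \right)}\right) \left(-868 + W\right) = \left(2665 - \left(\frac{1294}{3} - \frac{3698}{3}\right)\right) \left(-868 - \frac{2230}{3}\right) = \left(2665 - - \frac{2404}{3}\right) \left(- \frac{4834}{3}\right) = \left(2665 + \frac{2404}{3}\right) \left(- \frac{4834}{3}\right) = \frac{10399}{3} \left(- \frac{4834}{3}\right) = - \frac{50268766}{9}$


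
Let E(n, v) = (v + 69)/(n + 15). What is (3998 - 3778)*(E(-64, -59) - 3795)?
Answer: -40912300/49 ≈ -8.3495e+5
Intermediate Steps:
E(n, v) = (69 + v)/(15 + n)
(3998 - 3778)*(E(-64, -59) - 3795) = (3998 - 3778)*((69 - 59)/(15 - 64) - 3795) = 220*(10/(-49) - 3795) = 220*(-1/49*10 - 3795) = 220*(-10/49 - 3795) = 220*(-185965/49) = -40912300/49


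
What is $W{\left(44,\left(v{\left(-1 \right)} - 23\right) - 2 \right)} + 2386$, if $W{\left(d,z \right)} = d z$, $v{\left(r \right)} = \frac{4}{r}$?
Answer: $1110$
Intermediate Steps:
$W{\left(44,\left(v{\left(-1 \right)} - 23\right) - 2 \right)} + 2386 = 44 \left(\left(\frac{4}{-1} - 23\right) - 2\right) + 2386 = 44 \left(\left(4 \left(-1\right) - 23\right) - 2\right) + 2386 = 44 \left(\left(-4 - 23\right) - 2\right) + 2386 = 44 \left(-27 - 2\right) + 2386 = 44 \left(-29\right) + 2386 = -1276 + 2386 = 1110$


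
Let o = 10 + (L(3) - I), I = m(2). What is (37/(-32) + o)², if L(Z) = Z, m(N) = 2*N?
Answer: 63001/1024 ≈ 61.524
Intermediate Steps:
I = 4 (I = 2*2 = 4)
o = 9 (o = 10 + (3 - 1*4) = 10 + (3 - 4) = 10 - 1 = 9)
(37/(-32) + o)² = (37/(-32) + 9)² = (37*(-1/32) + 9)² = (-37/32 + 9)² = (251/32)² = 63001/1024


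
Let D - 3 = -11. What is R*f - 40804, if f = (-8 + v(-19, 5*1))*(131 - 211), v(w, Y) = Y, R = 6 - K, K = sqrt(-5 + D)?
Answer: -39364 - 240*I*sqrt(13) ≈ -39364.0 - 865.33*I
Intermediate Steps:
D = -8 (D = 3 - 11 = -8)
K = I*sqrt(13) (K = sqrt(-5 - 8) = sqrt(-13) = I*sqrt(13) ≈ 3.6056*I)
R = 6 - I*sqrt(13) ≈ 6.0 - 3.6056*I
f = 240 (f = (-8 + 5*1)*(131 - 211) = (-8 + 5)*(-80) = -3*(-80) = 240)
R*f - 40804 = (6 - I*sqrt(13))*240 - 40804 = (1440 - 240*I*sqrt(13)) - 40804 = -39364 - 240*I*sqrt(13)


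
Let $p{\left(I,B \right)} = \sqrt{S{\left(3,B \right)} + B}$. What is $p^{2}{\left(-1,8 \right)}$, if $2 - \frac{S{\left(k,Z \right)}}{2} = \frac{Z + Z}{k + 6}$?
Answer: $\frac{76}{9} \approx 8.4444$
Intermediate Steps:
$S{\left(k,Z \right)} = 4 - \frac{4 Z}{6 + k}$ ($S{\left(k,Z \right)} = 4 - 2 \frac{Z + Z}{k + 6} = 4 - 2 \frac{2 Z}{6 + k} = 4 - \frac{4 Z}{6 + k}$)
$p{\left(I,B \right)} = \sqrt{4 + \frac{5 B}{9}}$ ($p{\left(I,B \right)} = \sqrt{\frac{4 \left(6 + 3 - B\right)}{6 + 3} + B} = \sqrt{\frac{4 \left(9 - B\right)}{9} + B} = \sqrt{4 \cdot \frac{1}{9} \left(9 - B\right) + B} = \sqrt{\left(4 - \frac{4 B}{9}\right) + B} = \sqrt{4 + \frac{5 B}{9}}$)
$p^{2}{\left(-1,8 \right)} = \left(\frac{\sqrt{36 + 5 \cdot 8}}{3}\right)^{2} = \left(\frac{\sqrt{36 + 40}}{3}\right)^{2} = \left(\frac{\sqrt{76}}{3}\right)^{2} = \left(\frac{2 \sqrt{19}}{3}\right)^{2} = \frac{76}{9}$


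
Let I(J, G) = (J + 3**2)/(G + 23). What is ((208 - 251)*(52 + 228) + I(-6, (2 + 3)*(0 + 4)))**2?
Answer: 268030892089/1849 ≈ 1.4496e+8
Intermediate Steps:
I(J, G) = (9 + J)/(23 + G) (I(J, G) = (J + 9)/(23 + G) = (9 + J)/(23 + G))
((208 - 251)*(52 + 228) + I(-6, (2 + 3)*(0 + 4)))**2 = ((208 - 251)*(52 + 228) + (9 - 6)/(23 + (2 + 3)*(0 + 4)))**2 = (-43*280 + 3/(23 + 5*4))**2 = (-12040 + 3/(23 + 20))**2 = (-12040 + 3/43)**2 = (-517717/43)**2 = 268030892089/1849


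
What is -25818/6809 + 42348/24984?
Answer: -29724115/14176338 ≈ -2.0967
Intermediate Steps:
-25818/6809 + 42348/24984 = -25818*1/6809 + 42348*(1/24984) = -25818/6809 + 3529/2082 = -29724115/14176338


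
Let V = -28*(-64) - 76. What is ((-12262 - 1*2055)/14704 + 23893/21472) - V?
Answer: -33858685635/19732768 ≈ -1715.9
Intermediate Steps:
V = 1716 (V = 1792 - 76 = 1716)
((-12262 - 1*2055)/14704 + 23893/21472) - V = ((-12262 - 1*2055)/14704 + 23893/21472) - 1*1716 = ((-12262 - 2055)*(1/14704) + 23893*(1/21472)) - 1716 = (-14317*1/14704 + 23893/21472) - 1716 = (-14317/14704 + 23893/21472) - 1716 = 2744253/19732768 - 1716 = -33858685635/19732768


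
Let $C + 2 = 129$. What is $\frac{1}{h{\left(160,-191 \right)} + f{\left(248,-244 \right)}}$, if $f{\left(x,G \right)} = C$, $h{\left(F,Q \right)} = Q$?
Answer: $- \frac{1}{64} \approx -0.015625$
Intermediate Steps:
$C = 127$ ($C = -2 + 129 = 127$)
$f{\left(x,G \right)} = 127$
$\frac{1}{h{\left(160,-191 \right)} + f{\left(248,-244 \right)}} = \frac{1}{-191 + 127} = \frac{1}{-64} = - \frac{1}{64}$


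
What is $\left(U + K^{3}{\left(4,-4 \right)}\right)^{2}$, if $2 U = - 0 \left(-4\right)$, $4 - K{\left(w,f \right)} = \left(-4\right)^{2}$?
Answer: $2985984$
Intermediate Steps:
$K{\left(w,f \right)} = -12$ ($K{\left(w,f \right)} = 4 - \left(-4\right)^{2} = 4 - 16 = -12$)
$U = 0$ ($U = \frac{\left(-1\right) 0 \left(-4\right)}{2} = \frac{\left(-1\right) 0}{2} = \frac{1}{2} \cdot 0 = 0$)
$\left(U + K^{3}{\left(4,-4 \right)}\right)^{2} = \left(0 + \left(-12\right)^{3}\right)^{2} = \left(0 - 1728\right)^{2} = \left(-1728\right)^{2} = 2985984$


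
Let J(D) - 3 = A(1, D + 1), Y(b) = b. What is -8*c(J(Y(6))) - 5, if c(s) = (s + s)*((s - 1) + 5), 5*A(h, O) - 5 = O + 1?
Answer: -21629/25 ≈ -865.16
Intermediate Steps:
A(h, O) = 6/5 + O/5 (A(h, O) = 1 + (O + 1)/5 = 1 + (1 + O)/5 = 1 + (⅕ + O/5) = 6/5 + O/5)
J(D) = 22/5 + D/5 (J(D) = 3 + (6/5 + (D + 1)/5) = 3 + (6/5 + (1 + D)/5) = 3 + (6/5 + (⅕ + D/5)) = 3 + (7/5 + D/5) = 22/5 + D/5)
c(s) = 2*s*(4 + s) (c(s) = (2*s)*((-1 + s) + 5) = (2*s)*(4 + s) = 2*s*(4 + s))
-8*c(J(Y(6))) - 5 = -16*(22/5 + (⅕)*6)*(4 + (22/5 + (⅕)*6)) - 5 = -16*(22/5 + 6/5)*(4 + (22/5 + 6/5)) - 5 = -16*28*(4 + 28/5)/5 - 5 = -16*28*48/(5*5) - 5 = -8*2688/25 - 5 = -21504/25 - 5 = -21629/25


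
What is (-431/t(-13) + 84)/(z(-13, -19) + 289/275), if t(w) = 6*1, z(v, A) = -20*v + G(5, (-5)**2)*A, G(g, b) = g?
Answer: 20075/273984 ≈ 0.073271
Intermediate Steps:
z(v, A) = -20*v + 5*A
t(w) = 6
(-431/t(-13) + 84)/(z(-13, -19) + 289/275) = (-431/6 + 84)/((-20*(-13) + 5*(-19)) + 289/275) = (-431*1/6 + 84)/((260 - 95) + 289*(1/275)) = (-431/6 + 84)/(165 + 289/275) = 73/(6*(45664/275)) = (73/6)*(275/45664) = 20075/273984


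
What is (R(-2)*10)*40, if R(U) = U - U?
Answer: 0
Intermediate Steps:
R(U) = 0
(R(-2)*10)*40 = (0*10)*40 = 0*40 = 0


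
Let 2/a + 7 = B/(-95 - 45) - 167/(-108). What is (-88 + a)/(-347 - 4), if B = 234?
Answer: 2377664/9453483 ≈ 0.25151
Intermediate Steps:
a = -7560/26933 (a = 2/(-7 + (234/(-95 - 45) - 167/(-108))) = 2/(-7 + (234/(-140) - 167*(-1/108))) = 2/(-7 + (234*(-1/140) + 167/108)) = 2/(-7 + (-117/70 + 167/108)) = 2/(-7 - 473/3780) = 2/(-26933/3780) = 2*(-3780/26933) = -7560/26933 ≈ -0.28070)
(-88 + a)/(-347 - 4) = (-88 - 7560/26933)/(-347 - 4) = -2377664/26933/(-351) = -2377664/26933*(-1/351) = 2377664/9453483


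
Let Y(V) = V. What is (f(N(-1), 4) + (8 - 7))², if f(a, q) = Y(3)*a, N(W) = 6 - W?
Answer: 484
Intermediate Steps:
f(a, q) = 3*a
(f(N(-1), 4) + (8 - 7))² = (3*(6 - 1*(-1)) + (8 - 7))² = (3*(6 + 1) + 1)² = (3*7 + 1)² = (21 + 1)² = 22² = 484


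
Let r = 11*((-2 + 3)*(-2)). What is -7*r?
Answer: 154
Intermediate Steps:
r = -22 (r = 11*(1*(-2)) = 11*(-2) = -22)
-7*r = -7*(-22) = 154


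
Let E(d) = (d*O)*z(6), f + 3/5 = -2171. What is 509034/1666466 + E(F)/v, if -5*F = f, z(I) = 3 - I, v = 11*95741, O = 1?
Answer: 6673979094933/21938004179575 ≈ 0.30422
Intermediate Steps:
f = -10858/5 (f = -⅗ - 2171 = -10858/5 ≈ -2171.6)
v = 1053151
F = 10858/25 (F = -⅕*(-10858/5) = 10858/25 ≈ 434.32)
E(d) = -3*d (E(d) = (d*1)*(3 - 1*6) = d*(3 - 6) = d*(-3) = -3*d)
509034/1666466 + E(F)/v = 509034/1666466 - 3*10858/25/1053151 = 509034*(1/1666466) - 32574/25*1/1053151 = 254517/833233 - 32574/26328775 = 6673979094933/21938004179575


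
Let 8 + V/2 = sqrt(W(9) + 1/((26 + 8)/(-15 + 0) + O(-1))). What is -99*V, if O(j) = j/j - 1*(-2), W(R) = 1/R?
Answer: 1584 - 6*sqrt(1606) ≈ 1343.6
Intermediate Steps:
O(j) = 3 (O(j) = 1 + 2 = 3)
V = -16 + 2*sqrt(1606)/33 (V = -16 + 2*sqrt(1/9 + 1/((26 + 8)/(-15 + 0) + 3)) = -16 + 2*sqrt(1/9 + 1/(34/(-15) + 3)) = -16 + 2*sqrt(1/9 + 1/(34*(-1/15) + 3)) = -16 + 2*sqrt(1/9 + 1/(-34/15 + 3)) = -16 + 2*sqrt(1/9 + 1/(11/15)) = -16 + 2*sqrt(1/9 + 15/11) = -16 + 2*sqrt(146/99) = -16 + 2*(sqrt(1606)/33) = -16 + 2*sqrt(1606)/33 ≈ -13.571)
-99*V = -99*(-16 + 2*sqrt(1606)/33) = 1584 - 6*sqrt(1606)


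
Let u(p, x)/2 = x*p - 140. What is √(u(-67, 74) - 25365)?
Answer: I*√35561 ≈ 188.58*I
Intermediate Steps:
u(p, x) = -280 + 2*p*x (u(p, x) = 2*(x*p - 140) = 2*(p*x - 140) = 2*(-140 + p*x) = -280 + 2*p*x)
√(u(-67, 74) - 25365) = √((-280 + 2*(-67)*74) - 25365) = √((-280 - 9916) - 25365) = √(-10196 - 25365) = √(-35561) = I*√35561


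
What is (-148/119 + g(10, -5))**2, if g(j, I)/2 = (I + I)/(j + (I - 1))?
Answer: 552049/14161 ≈ 38.984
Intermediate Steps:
g(j, I) = 4*I/(-1 + I + j) (g(j, I) = 2*((I + I)/(j + (I - 1))) = 2*((2*I)/(j + (-1 + I))) = 2*((2*I)/(-1 + I + j)) = 2*(2*I/(-1 + I + j)) = 4*I/(-1 + I + j))
(-148/119 + g(10, -5))**2 = (-148/119 + 4*(-5)/(-1 - 5 + 10))**2 = (-148*1/119 + 4*(-5)/4)**2 = (-148/119 + 4*(-5)*(1/4))**2 = (-148/119 - 5)**2 = (-743/119)**2 = 552049/14161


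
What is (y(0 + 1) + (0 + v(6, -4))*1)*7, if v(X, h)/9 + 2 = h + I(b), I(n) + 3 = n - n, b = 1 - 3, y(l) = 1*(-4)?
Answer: -595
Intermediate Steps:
y(l) = -4
b = -2
I(n) = -3 (I(n) = -3 + (n - n) = -3 + 0 = -3)
v(X, h) = -45 + 9*h (v(X, h) = -18 + 9*(h - 3) = -18 + 9*(-3 + h) = -18 + (-27 + 9*h) = -45 + 9*h)
(y(0 + 1) + (0 + v(6, -4))*1)*7 = (-4 + (0 + (-45 + 9*(-4)))*1)*7 = (-4 + (0 + (-45 - 36))*1)*7 = (-4 + (0 - 81)*1)*7 = (-4 - 81*1)*7 = (-4 - 81)*7 = -85*7 = -595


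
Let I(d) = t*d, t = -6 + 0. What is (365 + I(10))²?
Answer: 93025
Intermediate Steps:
t = -6
I(d) = -6*d
(365 + I(10))² = (365 - 6*10)² = (365 - 60)² = 305² = 93025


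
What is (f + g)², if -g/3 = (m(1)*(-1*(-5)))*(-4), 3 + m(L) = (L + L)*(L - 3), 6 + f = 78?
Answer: 121104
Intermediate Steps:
f = 72 (f = -6 + 78 = 72)
m(L) = -3 + 2*L*(-3 + L) (m(L) = -3 + (L + L)*(L - 3) = -3 + (2*L)*(-3 + L) = -3 + 2*L*(-3 + L))
g = -420 (g = -3*(-3 - 6*1 + 2*1²)*(-1*(-5))*(-4) = -3*(-3 - 6 + 2*1)*5*(-4) = -3*(-3 - 6 + 2)*5*(-4) = -3*(-7*5)*(-4) = -(-105)*(-4) = -3*140 = -420)
(f + g)² = (72 - 420)² = (-348)² = 121104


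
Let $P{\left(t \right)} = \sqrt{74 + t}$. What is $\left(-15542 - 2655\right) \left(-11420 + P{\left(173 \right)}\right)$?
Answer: $207809740 - 18197 \sqrt{247} \approx 2.0752 \cdot 10^{8}$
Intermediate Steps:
$\left(-15542 - 2655\right) \left(-11420 + P{\left(173 \right)}\right) = \left(-15542 - 2655\right) \left(-11420 + \sqrt{74 + 173}\right) = - 18197 \left(-11420 + \sqrt{247}\right) = 207809740 - 18197 \sqrt{247}$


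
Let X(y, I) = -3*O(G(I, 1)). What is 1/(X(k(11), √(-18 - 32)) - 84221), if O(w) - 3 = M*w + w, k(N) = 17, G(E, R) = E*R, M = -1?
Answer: -1/84230 ≈ -1.1872e-5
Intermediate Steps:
O(w) = 3 (O(w) = 3 + (-w + w) = 3 + 0 = 3)
X(y, I) = -9 (X(y, I) = -3*3 = -9)
1/(X(k(11), √(-18 - 32)) - 84221) = 1/(-9 - 84221) = 1/(-84230) = -1/84230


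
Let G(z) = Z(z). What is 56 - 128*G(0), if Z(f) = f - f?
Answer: 56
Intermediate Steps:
Z(f) = 0
G(z) = 0
56 - 128*G(0) = 56 - 128*0 = 56 + 0 = 56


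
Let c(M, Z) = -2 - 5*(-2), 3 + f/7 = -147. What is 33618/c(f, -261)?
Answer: 16809/4 ≈ 4202.3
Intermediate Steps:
f = -1050 (f = -21 + 7*(-147) = -21 - 1029 = -1050)
c(M, Z) = 8 (c(M, Z) = -2 + 10 = 8)
33618/c(f, -261) = 33618/8 = 33618*(⅛) = 16809/4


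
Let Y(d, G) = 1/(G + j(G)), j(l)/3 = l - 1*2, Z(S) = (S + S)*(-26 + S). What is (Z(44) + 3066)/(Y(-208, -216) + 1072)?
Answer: 4045500/932639 ≈ 4.3377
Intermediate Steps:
Z(S) = 2*S*(-26 + S) (Z(S) = (2*S)*(-26 + S) = 2*S*(-26 + S))
j(l) = -6 + 3*l (j(l) = 3*(l - 1*2) = 3*(l - 2) = 3*(-2 + l) = -6 + 3*l)
Y(d, G) = 1/(-6 + 4*G) (Y(d, G) = 1/(G + (-6 + 3*G)) = 1/(-6 + 4*G))
(Z(44) + 3066)/(Y(-208, -216) + 1072) = (2*44*(-26 + 44) + 3066)/(1/(2*(-3 + 2*(-216))) + 1072) = (2*44*18 + 3066)/(1/(2*(-3 - 432)) + 1072) = (1584 + 3066)/((½)/(-435) + 1072) = 4650/((½)*(-1/435) + 1072) = 4650/(-1/870 + 1072) = 4650/(932639/870) = 4650*(870/932639) = 4045500/932639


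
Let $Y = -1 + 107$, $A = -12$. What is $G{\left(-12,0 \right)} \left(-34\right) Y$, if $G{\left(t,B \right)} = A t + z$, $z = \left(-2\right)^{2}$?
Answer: $-533392$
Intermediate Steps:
$z = 4$
$Y = 106$
$G{\left(t,B \right)} = 4 - 12 t$ ($G{\left(t,B \right)} = - 12 t + 4 = 4 - 12 t$)
$G{\left(-12,0 \right)} \left(-34\right) Y = \left(4 - -144\right) \left(-34\right) 106 = \left(4 + 144\right) \left(-34\right) 106 = 148 \left(-34\right) 106 = \left(-5032\right) 106 = -533392$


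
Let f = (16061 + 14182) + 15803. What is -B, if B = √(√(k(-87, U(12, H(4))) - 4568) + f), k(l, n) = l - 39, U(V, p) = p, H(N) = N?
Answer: -√(46046 + I*√4694) ≈ -214.58 - 0.15964*I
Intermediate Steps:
k(l, n) = -39 + l
f = 46046 (f = 30243 + 15803 = 46046)
B = √(46046 + I*√4694) (B = √(√((-39 - 87) - 4568) + 46046) = √(√(-126 - 4568) + 46046) = √(√(-4694) + 46046) = √(I*√4694 + 46046) = √(46046 + I*√4694) ≈ 214.58 + 0.16*I)
-B = -√(46046 + I*√4694)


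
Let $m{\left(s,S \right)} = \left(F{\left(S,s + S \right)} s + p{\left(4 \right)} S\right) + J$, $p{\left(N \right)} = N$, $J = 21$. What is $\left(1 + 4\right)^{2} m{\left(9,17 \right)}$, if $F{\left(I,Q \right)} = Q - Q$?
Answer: $2225$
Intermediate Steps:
$F{\left(I,Q \right)} = 0$
$m{\left(s,S \right)} = 21 + 4 S$ ($m{\left(s,S \right)} = \left(0 s + 4 S\right) + 21 = \left(0 + 4 S\right) + 21 = 4 S + 21 = 21 + 4 S$)
$\left(1 + 4\right)^{2} m{\left(9,17 \right)} = \left(1 + 4\right)^{2} \left(21 + 4 \cdot 17\right) = 5^{2} \left(21 + 68\right) = 25 \cdot 89 = 2225$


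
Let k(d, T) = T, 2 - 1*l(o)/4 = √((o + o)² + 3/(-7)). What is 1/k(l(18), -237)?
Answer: -1/237 ≈ -0.0042194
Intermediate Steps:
l(o) = 8 - 4*√(-3/7 + 4*o²) (l(o) = 8 - 4*√((o + o)² + 3/(-7)) = 8 - 4*√((2*o)² + 3*(-⅐)) = 8 - 4*√(4*o² - 3/7) = 8 - 4*√(-3/7 + 4*o²))
1/k(l(18), -237) = 1/(-237) = -1/237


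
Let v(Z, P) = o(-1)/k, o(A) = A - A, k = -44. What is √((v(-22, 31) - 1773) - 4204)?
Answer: I*√5977 ≈ 77.311*I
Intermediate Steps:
o(A) = 0
v(Z, P) = 0 (v(Z, P) = 0/(-44) = 0*(-1/44) = 0)
√((v(-22, 31) - 1773) - 4204) = √((0 - 1773) - 4204) = √(-1773 - 4204) = √(-5977) = I*√5977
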